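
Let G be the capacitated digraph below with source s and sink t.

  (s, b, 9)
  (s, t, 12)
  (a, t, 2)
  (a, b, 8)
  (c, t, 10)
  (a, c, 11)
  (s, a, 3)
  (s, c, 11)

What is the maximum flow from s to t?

24

Augment s→t: bottleneck 12, flow now 12.
Augment s→a→t: bottleneck 2, flow now 14.
Augment s→c→t: bottleneck 10, flow now 24.
No augmenting path remains; maximum flow = 24.
In the residual graph, reachable from s: {s, a, b, c}.
Min-cut edges: s→t (12), a→t (2), c→t (10); capacity 12 + 2 + 10 = 24.
This cut is saturated, so no flow can exceed 24.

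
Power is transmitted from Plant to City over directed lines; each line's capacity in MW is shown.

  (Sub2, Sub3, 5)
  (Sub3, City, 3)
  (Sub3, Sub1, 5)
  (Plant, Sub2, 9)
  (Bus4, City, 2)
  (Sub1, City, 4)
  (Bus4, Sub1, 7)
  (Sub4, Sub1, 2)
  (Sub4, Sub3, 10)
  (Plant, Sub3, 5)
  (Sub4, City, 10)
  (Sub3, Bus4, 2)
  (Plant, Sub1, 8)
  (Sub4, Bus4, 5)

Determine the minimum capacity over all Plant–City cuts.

9

Augment Plant→Sub3→City: bottleneck 3, flow now 3.
Augment Plant→Sub1→City: bottleneck 4, flow now 7.
Augment Plant→Sub3→Bus4→City: bottleneck 2, flow now 9.
No augmenting path remains; maximum flow = 9.
By max-flow min-cut, the minimum cut capacity equals the max flow.
In the residual graph, reachable from Plant: {Plant, Sub2, Sub3, Sub1}.
Min-cut edges: Sub3→Bus4 (2), Sub3→City (3), Sub1→City (4); capacity 2 + 3 + 4 = 9.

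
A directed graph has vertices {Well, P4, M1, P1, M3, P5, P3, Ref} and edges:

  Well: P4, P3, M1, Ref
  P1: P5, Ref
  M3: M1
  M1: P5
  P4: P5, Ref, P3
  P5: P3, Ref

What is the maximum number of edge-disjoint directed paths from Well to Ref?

3

Assign every edge capacity 1; by Menger, the answer equals the max flow.
Path Well→Ref (+1); total 1.
Path Well→P4→Ref (+1); total 2.
Path Well→M1→P5→Ref (+1); total 3.
No residual Well→Ref path; max flow = 3.
Certifying cut of size 3: {Well→M1, Well→P4, Well→Ref}.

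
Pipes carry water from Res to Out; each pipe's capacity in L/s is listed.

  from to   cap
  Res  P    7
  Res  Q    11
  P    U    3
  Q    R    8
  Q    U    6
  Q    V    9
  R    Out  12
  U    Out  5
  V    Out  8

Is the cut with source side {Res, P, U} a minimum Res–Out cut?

No — its capacity is 16, but the minimum cut has capacity 14.

Given cut capacity: 11 + 5 = 16.
Augment Res→P→U→Out: bottleneck 3, flow now 3.
Augment Res→Q→R→Out: bottleneck 8, flow now 11.
Augment Res→Q→U→Out: bottleneck 2, flow now 13.
Augment Res→Q→V→Out: bottleneck 1, flow now 14.
No augmenting path remains; maximum flow = 14.
In the residual graph, reachable from Res: {Res, P}.
Min-cut edges: Res→Q (11), P→U (3); capacity 11 + 3 = 14.
Cut capacity 16 exceeds the max flow 14, so it is not minimum.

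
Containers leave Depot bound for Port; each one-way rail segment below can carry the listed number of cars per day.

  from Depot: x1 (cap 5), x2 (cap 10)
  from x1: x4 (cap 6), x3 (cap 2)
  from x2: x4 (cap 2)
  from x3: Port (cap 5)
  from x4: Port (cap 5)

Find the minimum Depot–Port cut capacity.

7

Augment Depot→x1→x3→Port: bottleneck 2, flow now 2.
Augment Depot→x1→x4→Port: bottleneck 3, flow now 5.
Augment Depot→x2→x4→Port: bottleneck 2, flow now 7.
No augmenting path remains; maximum flow = 7.
By max-flow min-cut, the minimum cut capacity equals the max flow.
In the residual graph, reachable from Depot: {Depot, x2}.
Min-cut edges: Depot→x1 (5), x2→x4 (2); capacity 5 + 2 = 7.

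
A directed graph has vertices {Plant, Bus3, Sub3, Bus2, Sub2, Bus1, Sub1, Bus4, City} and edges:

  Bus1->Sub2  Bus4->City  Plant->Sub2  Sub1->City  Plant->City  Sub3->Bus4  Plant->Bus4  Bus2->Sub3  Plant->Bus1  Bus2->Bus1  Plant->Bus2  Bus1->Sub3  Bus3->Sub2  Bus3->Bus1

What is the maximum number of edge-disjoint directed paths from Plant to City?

2

Assign every edge capacity 1; by Menger, the answer equals the max flow.
Path Plant→City (+1); total 1.
Path Plant→Bus4→City (+1); total 2.
No residual Plant→City path; max flow = 2.
Certifying cut of size 2: {Bus4→City, Plant→City}.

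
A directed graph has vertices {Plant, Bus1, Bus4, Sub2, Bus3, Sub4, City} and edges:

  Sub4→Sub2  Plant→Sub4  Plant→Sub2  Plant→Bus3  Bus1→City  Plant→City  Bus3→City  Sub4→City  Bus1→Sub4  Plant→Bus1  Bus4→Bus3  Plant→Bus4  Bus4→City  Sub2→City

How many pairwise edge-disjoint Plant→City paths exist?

6

Assign every edge capacity 1; by Menger, the answer equals the max flow.
Path Plant→City (+1); total 1.
Path Plant→Bus1→City (+1); total 2.
Path Plant→Bus4→City (+1); total 3.
Path Plant→Sub2→City (+1); total 4.
Path Plant→Bus3→City (+1); total 5.
Path Plant→Sub4→City (+1); total 6.
No residual Plant→City path; max flow = 6.
Certifying cut of size 6: {Plant→Bus1, Plant→Bus3, Plant→Bus4, Plant→City, Plant→Sub2, Plant→Sub4}.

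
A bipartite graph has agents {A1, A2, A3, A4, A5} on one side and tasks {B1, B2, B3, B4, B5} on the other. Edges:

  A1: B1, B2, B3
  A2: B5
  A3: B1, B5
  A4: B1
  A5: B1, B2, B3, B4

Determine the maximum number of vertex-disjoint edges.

4

Unit-capacity flow: source→left, listed edges, right→sink; max matching = max flow.
Augmenting path A1→B1 (+1); matched 1.
Augmenting path A2→B5 (+1); matched 2.
Augmenting path A5→B2 (+1); matched 3.
Augmenting path A3→B1→A1→B3 (+1); matched 4.
No augmenting path remains; maximum matching = 4.
König certificate: {A1, A5, B1, B5} is a vertex cover of size 4 (every listed pair touches it), so no matching can be larger.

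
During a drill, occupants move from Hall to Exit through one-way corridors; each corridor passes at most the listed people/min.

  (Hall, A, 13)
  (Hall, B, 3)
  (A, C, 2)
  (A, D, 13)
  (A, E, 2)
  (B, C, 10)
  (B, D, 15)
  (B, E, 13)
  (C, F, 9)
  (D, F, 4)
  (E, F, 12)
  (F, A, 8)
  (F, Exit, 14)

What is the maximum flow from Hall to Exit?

Augment Hall→A→C→F→Exit: bottleneck 2, flow now 2.
Augment Hall→A→D→F→Exit: bottleneck 4, flow now 6.
Augment Hall→A→E→F→Exit: bottleneck 2, flow now 8.
Augment Hall→B→C→F→Exit: bottleneck 3, flow now 11.
No augmenting path remains; maximum flow = 11.
In the residual graph, reachable from Hall: {Hall, A, D}.
Min-cut edges: Hall→B (3), A→C (2), A→E (2), D→F (4); capacity 3 + 2 + 2 + 4 = 11.
This cut is saturated, so no flow can exceed 11.

11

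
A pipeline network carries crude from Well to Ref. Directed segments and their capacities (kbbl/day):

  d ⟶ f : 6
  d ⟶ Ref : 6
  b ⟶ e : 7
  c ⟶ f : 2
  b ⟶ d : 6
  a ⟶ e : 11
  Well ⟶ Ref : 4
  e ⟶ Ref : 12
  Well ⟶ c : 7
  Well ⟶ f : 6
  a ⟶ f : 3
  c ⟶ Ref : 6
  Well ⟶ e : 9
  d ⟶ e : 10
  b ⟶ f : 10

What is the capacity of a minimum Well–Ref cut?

19

Augment Well→Ref: bottleneck 4, flow now 4.
Augment Well→c→Ref: bottleneck 6, flow now 10.
Augment Well→e→Ref: bottleneck 9, flow now 19.
No augmenting path remains; maximum flow = 19.
By max-flow min-cut, the minimum cut capacity equals the max flow.
In the residual graph, reachable from Well: {Well, c, f}.
Min-cut edges: Well→e (9), Well→Ref (4), c→Ref (6); capacity 9 + 4 + 6 = 19.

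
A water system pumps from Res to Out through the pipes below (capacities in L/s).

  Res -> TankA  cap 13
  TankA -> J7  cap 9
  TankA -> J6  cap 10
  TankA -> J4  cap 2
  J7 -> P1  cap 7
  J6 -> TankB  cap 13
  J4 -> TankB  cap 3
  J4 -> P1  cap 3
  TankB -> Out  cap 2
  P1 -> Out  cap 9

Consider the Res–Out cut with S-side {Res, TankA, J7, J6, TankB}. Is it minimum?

Given cut capacity: 2 + 7 + 2 = 11.
Augment Res→TankA→J7→P1→Out: bottleneck 7, flow now 7.
Augment Res→TankA→J6→TankB→Out: bottleneck 2, flow now 9.
Augment Res→TankA→J4→P1→Out: bottleneck 2, flow now 11.
No augmenting path remains; maximum flow = 11.
Cut capacity 11 equals the max flow, so it is a minimum cut.

Yes — it is a minimum cut (capacity 11).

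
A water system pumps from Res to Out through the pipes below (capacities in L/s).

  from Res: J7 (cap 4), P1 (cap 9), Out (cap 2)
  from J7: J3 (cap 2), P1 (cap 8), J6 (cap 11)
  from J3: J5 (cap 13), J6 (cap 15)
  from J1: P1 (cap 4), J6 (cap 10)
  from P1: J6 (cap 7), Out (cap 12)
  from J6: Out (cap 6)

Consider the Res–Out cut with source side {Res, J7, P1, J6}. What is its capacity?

22

Edges leaving {Res, J7, P1, J6}: Res→Out (2), J7→J3 (2), P1→Out (12), J6→Out (6).
Cut capacity = 2 + 2 + 12 + 6 = 22.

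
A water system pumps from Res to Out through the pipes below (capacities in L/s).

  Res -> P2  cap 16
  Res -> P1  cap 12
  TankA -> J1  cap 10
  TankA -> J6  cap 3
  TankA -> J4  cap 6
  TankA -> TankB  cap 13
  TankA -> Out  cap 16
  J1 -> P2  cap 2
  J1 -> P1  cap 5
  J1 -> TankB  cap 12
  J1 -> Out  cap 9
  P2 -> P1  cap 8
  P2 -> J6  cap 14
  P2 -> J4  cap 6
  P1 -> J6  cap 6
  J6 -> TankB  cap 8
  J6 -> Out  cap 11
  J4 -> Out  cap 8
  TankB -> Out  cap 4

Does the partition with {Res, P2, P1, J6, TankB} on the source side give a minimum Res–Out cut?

Given cut capacity: 6 + 11 + 4 = 21.
Augment Res→P2→J6→Out: bottleneck 11, flow now 11.
Augment Res→P2→J4→Out: bottleneck 5, flow now 16.
Augment Res→P1→J6→TankB→Out: bottleneck 4, flow now 20.
Augment Res→P1→J6→P2→J4→Out: bottleneck 1, flow now 21. (uses reverse residual edge)
No augmenting path remains; maximum flow = 21.
Cut capacity 21 equals the max flow, so it is a minimum cut.

Yes — it is a minimum cut (capacity 21).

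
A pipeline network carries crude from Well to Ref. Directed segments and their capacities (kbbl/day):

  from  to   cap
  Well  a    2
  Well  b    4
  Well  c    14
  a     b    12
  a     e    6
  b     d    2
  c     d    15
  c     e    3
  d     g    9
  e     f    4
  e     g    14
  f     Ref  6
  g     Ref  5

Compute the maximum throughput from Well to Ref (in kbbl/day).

Augment Well→a→e→f→Ref: bottleneck 2, flow now 2.
Augment Well→b→d→g→Ref: bottleneck 2, flow now 4.
Augment Well→c→d→g→Ref: bottleneck 3, flow now 7.
Augment Well→c→e→f→Ref: bottleneck 2, flow now 9.
No augmenting path remains; maximum flow = 9.
In the residual graph, reachable from Well: {Well, a, b, c, d, e, g}.
Min-cut edges: e→f (4), g→Ref (5); capacity 4 + 5 = 9.
This cut is saturated, so no flow can exceed 9.

9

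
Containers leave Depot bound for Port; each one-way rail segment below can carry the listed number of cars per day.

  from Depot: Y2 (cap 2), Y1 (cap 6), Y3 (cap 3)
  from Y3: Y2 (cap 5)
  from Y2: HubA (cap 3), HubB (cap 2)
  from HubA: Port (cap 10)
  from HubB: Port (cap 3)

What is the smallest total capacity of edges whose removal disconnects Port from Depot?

Augment Depot→Y2→HubA→Port: bottleneck 2, flow now 2.
Augment Depot→Y3→Y2→HubA→Port: bottleneck 1, flow now 3.
Augment Depot→Y3→Y2→HubB→Port: bottleneck 2, flow now 5.
No augmenting path remains; maximum flow = 5.
By max-flow min-cut, the minimum cut capacity equals the max flow.
In the residual graph, reachable from Depot: {Depot, Y1}.
Min-cut edges: Depot→Y3 (3), Depot→Y2 (2); capacity 3 + 2 = 5.

5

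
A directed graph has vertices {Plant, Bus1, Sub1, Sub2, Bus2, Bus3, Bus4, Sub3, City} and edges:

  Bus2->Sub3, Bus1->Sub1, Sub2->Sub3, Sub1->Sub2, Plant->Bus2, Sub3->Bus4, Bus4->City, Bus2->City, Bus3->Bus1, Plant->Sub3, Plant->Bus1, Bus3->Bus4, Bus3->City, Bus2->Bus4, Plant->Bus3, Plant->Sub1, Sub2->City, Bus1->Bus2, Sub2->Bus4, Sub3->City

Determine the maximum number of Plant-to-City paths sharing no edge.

Assign every edge capacity 1; by Menger, the answer equals the max flow.
Path Plant→Bus2→City (+1); total 1.
Path Plant→Bus3→City (+1); total 2.
Path Plant→Sub3→City (+1); total 3.
Path Plant→Sub1→Sub2→City (+1); total 4.
Path Plant→Bus1→Bus2→Bus4→City (+1); total 5.
No residual Plant→City path; max flow = 5.
Certifying cut of size 5: {Plant→Bus1, Plant→Bus2, Plant→Bus3, Plant→Sub1, Plant→Sub3}.

5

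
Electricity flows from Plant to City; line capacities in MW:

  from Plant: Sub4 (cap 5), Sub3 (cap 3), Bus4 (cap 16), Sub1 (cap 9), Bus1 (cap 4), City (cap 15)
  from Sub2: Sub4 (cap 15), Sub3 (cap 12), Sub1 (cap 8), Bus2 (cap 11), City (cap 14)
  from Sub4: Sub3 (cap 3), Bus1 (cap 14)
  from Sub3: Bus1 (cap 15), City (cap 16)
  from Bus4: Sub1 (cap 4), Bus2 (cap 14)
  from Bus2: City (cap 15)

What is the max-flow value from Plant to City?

Augment Plant→City: bottleneck 15, flow now 15.
Augment Plant→Sub3→City: bottleneck 3, flow now 18.
Augment Plant→Sub4→Sub3→City: bottleneck 3, flow now 21.
Augment Plant→Bus4→Bus2→City: bottleneck 14, flow now 35.
No augmenting path remains; maximum flow = 35.
In the residual graph, reachable from Plant: {Plant, Sub4, Bus4, Sub1, Bus1}.
Min-cut edges: Plant→Sub3 (3), Plant→City (15), Sub4→Sub3 (3), Bus4→Bus2 (14); capacity 3 + 15 + 3 + 14 = 35.
This cut is saturated, so no flow can exceed 35.

35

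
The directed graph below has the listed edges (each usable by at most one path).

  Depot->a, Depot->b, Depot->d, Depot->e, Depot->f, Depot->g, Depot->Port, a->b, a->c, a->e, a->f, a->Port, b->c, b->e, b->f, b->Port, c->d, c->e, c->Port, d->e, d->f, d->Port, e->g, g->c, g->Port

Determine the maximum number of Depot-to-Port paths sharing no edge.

Assign every edge capacity 1; by Menger, the answer equals the max flow.
Path Depot→Port (+1); total 1.
Path Depot→a→Port (+1); total 2.
Path Depot→b→Port (+1); total 3.
Path Depot→d→Port (+1); total 4.
Path Depot→g→Port (+1); total 5.
Path Depot→e→g→c→Port (+1); total 6.
No residual Depot→Port path; max flow = 6.
Certifying cut of size 6: {Depot→Port, Depot→a, Depot→b, Depot→d, Depot→e, Depot→g}.

6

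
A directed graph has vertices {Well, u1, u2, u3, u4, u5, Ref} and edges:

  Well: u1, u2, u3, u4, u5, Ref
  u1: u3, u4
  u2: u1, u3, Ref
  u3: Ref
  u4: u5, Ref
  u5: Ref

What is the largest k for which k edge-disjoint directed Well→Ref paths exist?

Assign every edge capacity 1; by Menger, the answer equals the max flow.
Path Well→Ref (+1); total 1.
Path Well→u2→Ref (+1); total 2.
Path Well→u3→Ref (+1); total 3.
Path Well→u4→Ref (+1); total 4.
Path Well→u5→Ref (+1); total 5.
No residual Well→Ref path; max flow = 5.
Certifying cut of size 5: {Well→Ref, Well→u2, u3→Ref, u4→Ref, u5→Ref}.

5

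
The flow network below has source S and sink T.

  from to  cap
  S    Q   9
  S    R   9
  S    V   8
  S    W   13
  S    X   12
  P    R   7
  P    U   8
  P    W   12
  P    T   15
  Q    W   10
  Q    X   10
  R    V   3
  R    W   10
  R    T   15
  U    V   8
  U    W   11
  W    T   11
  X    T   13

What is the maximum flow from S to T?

Augment S→R→T: bottleneck 9, flow now 9.
Augment S→W→T: bottleneck 11, flow now 20.
Augment S→X→T: bottleneck 12, flow now 32.
Augment S→Q→X→T: bottleneck 1, flow now 33.
No augmenting path remains; maximum flow = 33.
In the residual graph, reachable from S: {S, Q, V, W, X}.
Min-cut edges: S→R (9), W→T (11), X→T (13); capacity 9 + 11 + 13 = 33.
This cut is saturated, so no flow can exceed 33.

33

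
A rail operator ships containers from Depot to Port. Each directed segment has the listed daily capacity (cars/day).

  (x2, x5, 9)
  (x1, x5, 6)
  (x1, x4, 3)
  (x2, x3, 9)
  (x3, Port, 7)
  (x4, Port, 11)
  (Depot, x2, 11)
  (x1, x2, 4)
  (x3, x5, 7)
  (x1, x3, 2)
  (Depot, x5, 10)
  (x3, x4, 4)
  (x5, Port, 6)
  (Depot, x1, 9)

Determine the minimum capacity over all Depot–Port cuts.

20

Augment Depot→x5→Port: bottleneck 6, flow now 6.
Augment Depot→x1→x3→Port: bottleneck 2, flow now 8.
Augment Depot→x1→x4→Port: bottleneck 3, flow now 11.
Augment Depot→x2→x3→Port: bottleneck 5, flow now 16.
Augment Depot→x2→x3→x4→Port: bottleneck 4, flow now 20.
No augmenting path remains; maximum flow = 20.
By max-flow min-cut, the minimum cut capacity equals the max flow.
In the residual graph, reachable from Depot: {Depot, x1, x2, x5}.
Min-cut edges: x1→x3 (2), x1→x4 (3), x2→x3 (9), x5→Port (6); capacity 2 + 3 + 9 + 6 = 20.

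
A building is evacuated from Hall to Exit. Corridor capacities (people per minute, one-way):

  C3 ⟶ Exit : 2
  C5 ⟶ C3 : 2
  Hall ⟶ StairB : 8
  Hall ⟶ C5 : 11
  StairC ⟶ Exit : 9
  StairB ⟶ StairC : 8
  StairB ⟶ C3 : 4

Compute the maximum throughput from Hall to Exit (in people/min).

Augment Hall→StairB→StairC→Exit: bottleneck 8, flow now 8.
Augment Hall→C5→C3→Exit: bottleneck 2, flow now 10.
No augmenting path remains; maximum flow = 10.
In the residual graph, reachable from Hall: {Hall, C5}.
Min-cut edges: Hall→StairB (8), C5→C3 (2); capacity 8 + 2 = 10.
This cut is saturated, so no flow can exceed 10.

10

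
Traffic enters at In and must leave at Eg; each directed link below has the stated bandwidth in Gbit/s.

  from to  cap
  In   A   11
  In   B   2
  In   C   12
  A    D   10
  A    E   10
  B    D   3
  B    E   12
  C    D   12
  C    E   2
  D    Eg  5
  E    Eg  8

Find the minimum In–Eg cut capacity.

13

Augment In→A→D→Eg: bottleneck 5, flow now 5.
Augment In→A→E→Eg: bottleneck 6, flow now 11.
Augment In→B→E→Eg: bottleneck 2, flow now 13.
No augmenting path remains; maximum flow = 13.
By max-flow min-cut, the minimum cut capacity equals the max flow.
In the residual graph, reachable from In: {In, A, B, C, D, E}.
Min-cut edges: D→Eg (5), E→Eg (8); capacity 5 + 8 = 13.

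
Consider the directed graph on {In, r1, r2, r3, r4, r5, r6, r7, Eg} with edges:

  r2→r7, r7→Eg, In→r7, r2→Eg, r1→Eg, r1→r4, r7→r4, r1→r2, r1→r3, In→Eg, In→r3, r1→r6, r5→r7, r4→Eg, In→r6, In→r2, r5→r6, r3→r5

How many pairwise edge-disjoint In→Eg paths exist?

4

Assign every edge capacity 1; by Menger, the answer equals the max flow.
Path In→Eg (+1); total 1.
Path In→r2→Eg (+1); total 2.
Path In→r7→Eg (+1); total 3.
Path In→r3→r5→r7→r4→Eg (+1); total 4.
No residual In→Eg path; max flow = 4.
Certifying cut of size 4: {In→Eg, In→r2, In→r3, In→r7}.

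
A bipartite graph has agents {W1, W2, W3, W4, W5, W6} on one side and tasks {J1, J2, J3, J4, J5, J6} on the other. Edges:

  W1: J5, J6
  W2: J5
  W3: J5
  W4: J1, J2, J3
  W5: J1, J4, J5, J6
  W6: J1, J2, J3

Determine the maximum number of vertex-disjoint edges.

Unit-capacity flow: source→left, listed edges, right→sink; max matching = max flow.
Augmenting path W1→J5 (+1); matched 1.
Augmenting path W4→J1 (+1); matched 2.
Augmenting path W5→J4 (+1); matched 3.
Augmenting path W6→J2 (+1); matched 4.
Augmenting path W2→J5→W1→J6 (+1); matched 5.
No augmenting path remains; maximum matching = 5.
König certificate: {W1, W4, W5, W6, J5} is a vertex cover of size 5 (every listed pair touches it), so no matching can be larger.

5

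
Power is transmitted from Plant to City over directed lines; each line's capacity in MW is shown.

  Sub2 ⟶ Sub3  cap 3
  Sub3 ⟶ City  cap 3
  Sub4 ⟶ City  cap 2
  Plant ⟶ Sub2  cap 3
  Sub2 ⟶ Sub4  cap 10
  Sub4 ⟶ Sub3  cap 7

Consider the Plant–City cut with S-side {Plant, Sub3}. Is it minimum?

No — its capacity is 6, but the minimum cut has capacity 3.

Given cut capacity: 3 + 3 = 6.
Augment Plant→Sub2→Sub4→City: bottleneck 2, flow now 2.
Augment Plant→Sub2→Sub3→City: bottleneck 1, flow now 3.
No augmenting path remains; maximum flow = 3.
In the residual graph, reachable from Plant: {Plant}.
Min-cut edges: Plant→Sub2 (3); capacity 3 = 3.
Cut capacity 6 exceeds the max flow 3, so it is not minimum.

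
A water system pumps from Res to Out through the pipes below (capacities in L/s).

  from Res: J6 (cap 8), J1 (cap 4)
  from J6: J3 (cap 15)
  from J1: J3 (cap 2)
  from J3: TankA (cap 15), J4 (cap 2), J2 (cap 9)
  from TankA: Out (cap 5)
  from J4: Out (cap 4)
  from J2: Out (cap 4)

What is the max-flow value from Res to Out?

Augment Res→J6→J3→TankA→Out: bottleneck 5, flow now 5.
Augment Res→J6→J3→J4→Out: bottleneck 2, flow now 7.
Augment Res→J6→J3→J2→Out: bottleneck 1, flow now 8.
Augment Res→J1→J3→J2→Out: bottleneck 2, flow now 10.
No augmenting path remains; maximum flow = 10.
In the residual graph, reachable from Res: {Res, J1}.
Min-cut edges: Res→J6 (8), J1→J3 (2); capacity 8 + 2 = 10.
This cut is saturated, so no flow can exceed 10.

10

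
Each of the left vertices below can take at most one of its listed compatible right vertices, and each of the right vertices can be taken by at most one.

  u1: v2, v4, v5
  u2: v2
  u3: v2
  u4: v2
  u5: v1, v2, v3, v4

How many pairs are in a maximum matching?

3

Unit-capacity flow: source→left, listed edges, right→sink; max matching = max flow.
Augmenting path u1→v2 (+1); matched 1.
Augmenting path u5→v1 (+1); matched 2.
Augmenting path u2→v2→u1→v4 (+1); matched 3.
No augmenting path remains; maximum matching = 3.
König certificate: {u1, u5, v2} is a vertex cover of size 3 (every listed pair touches it), so no matching can be larger.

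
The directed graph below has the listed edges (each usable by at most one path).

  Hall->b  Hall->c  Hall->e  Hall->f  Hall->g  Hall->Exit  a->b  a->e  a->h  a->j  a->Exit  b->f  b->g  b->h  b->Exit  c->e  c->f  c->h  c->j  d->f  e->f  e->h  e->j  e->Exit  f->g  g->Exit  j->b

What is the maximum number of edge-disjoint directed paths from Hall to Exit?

4

Assign every edge capacity 1; by Menger, the answer equals the max flow.
Path Hall→Exit (+1); total 1.
Path Hall→b→Exit (+1); total 2.
Path Hall→e→Exit (+1); total 3.
Path Hall→g→Exit (+1); total 4.
No residual Hall→Exit path; max flow = 4.
Certifying cut of size 4: {Hall→Exit, b→Exit, e→Exit, g→Exit}.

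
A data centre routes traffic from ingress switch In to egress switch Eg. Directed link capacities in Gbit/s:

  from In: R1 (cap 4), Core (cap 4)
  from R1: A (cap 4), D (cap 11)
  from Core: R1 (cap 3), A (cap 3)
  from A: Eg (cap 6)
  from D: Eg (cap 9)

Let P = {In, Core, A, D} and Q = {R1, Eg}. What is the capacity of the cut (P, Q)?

22

Edges leaving {In, Core, A, D}: In→R1 (4), Core→R1 (3), A→Eg (6), D→Eg (9).
Cut capacity = 4 + 3 + 6 + 9 = 22.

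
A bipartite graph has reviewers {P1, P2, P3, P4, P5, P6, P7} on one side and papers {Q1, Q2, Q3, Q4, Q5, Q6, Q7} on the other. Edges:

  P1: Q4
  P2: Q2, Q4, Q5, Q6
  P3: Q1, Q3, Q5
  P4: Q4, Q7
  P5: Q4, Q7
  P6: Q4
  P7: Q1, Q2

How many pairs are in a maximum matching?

Unit-capacity flow: source→left, listed edges, right→sink; max matching = max flow.
Augmenting path P1→Q4 (+1); matched 1.
Augmenting path P2→Q2 (+1); matched 2.
Augmenting path P3→Q1 (+1); matched 3.
Augmenting path P4→Q7 (+1); matched 4.
Augmenting path P7→Q1→P3→Q3 (+1); matched 5.
No augmenting path remains; maximum matching = 5.
König certificate: {P2, P3, P7, Q4, Q7} is a vertex cover of size 5 (every listed pair touches it), so no matching can be larger.

5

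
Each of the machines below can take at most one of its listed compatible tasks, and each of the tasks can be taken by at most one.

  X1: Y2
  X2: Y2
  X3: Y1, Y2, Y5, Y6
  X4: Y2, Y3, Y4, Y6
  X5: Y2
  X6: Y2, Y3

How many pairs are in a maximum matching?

Unit-capacity flow: source→left, listed edges, right→sink; max matching = max flow.
Augmenting path X1→Y2 (+1); matched 1.
Augmenting path X3→Y1 (+1); matched 2.
Augmenting path X4→Y3 (+1); matched 3.
Augmenting path X6→Y3→X4→Y4 (+1); matched 4.
No augmenting path remains; maximum matching = 4.
König certificate: {X3, X4, X6, Y2} is a vertex cover of size 4 (every listed pair touches it), so no matching can be larger.

4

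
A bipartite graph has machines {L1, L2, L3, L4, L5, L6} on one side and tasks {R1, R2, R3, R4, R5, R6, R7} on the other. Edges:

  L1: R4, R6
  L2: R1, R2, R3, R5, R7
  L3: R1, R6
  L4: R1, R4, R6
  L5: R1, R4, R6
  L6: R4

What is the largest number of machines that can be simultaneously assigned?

4

Unit-capacity flow: source→left, listed edges, right→sink; max matching = max flow.
Augmenting path L1→R4 (+1); matched 1.
Augmenting path L2→R1 (+1); matched 2.
Augmenting path L3→R6 (+1); matched 3.
Augmenting path L4→R1→L2→R2 (+1); matched 4.
No augmenting path remains; maximum matching = 4.
König certificate: {L2, R1, R4, R6} is a vertex cover of size 4 (every listed pair touches it), so no matching can be larger.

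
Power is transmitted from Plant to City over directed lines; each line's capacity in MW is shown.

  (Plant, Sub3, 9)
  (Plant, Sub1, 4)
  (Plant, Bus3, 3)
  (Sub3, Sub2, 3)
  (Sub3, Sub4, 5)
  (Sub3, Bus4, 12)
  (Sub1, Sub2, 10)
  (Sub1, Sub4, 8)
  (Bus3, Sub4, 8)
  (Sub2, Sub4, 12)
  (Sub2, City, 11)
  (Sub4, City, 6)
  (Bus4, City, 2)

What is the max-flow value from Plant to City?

Augment Plant→Sub3→Sub2→City: bottleneck 3, flow now 3.
Augment Plant→Sub3→Sub4→City: bottleneck 5, flow now 8.
Augment Plant→Sub3→Bus4→City: bottleneck 1, flow now 9.
Augment Plant→Sub1→Sub2→City: bottleneck 4, flow now 13.
Augment Plant→Bus3→Sub4→City: bottleneck 1, flow now 14.
Augment Plant→Bus3→Sub4→Sub3→Bus4→City: bottleneck 1, flow now 15. (uses reverse residual edge)
No augmenting path remains; maximum flow = 15.
In the residual graph, reachable from Plant: {Plant, Sub3, Bus3, Sub4, Bus4}.
Min-cut edges: Plant→Sub1 (4), Sub3→Sub2 (3), Sub4→City (6), Bus4→City (2); capacity 4 + 3 + 6 + 2 = 15.
This cut is saturated, so no flow can exceed 15.

15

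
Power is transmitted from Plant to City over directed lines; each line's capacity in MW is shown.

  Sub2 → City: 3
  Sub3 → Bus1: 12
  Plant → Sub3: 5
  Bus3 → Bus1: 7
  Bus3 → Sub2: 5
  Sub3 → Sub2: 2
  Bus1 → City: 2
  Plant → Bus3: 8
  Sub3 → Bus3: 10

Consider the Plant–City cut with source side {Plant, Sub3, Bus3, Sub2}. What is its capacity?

Edges leaving {Plant, Sub3, Bus3, Sub2}: Sub3→Bus1 (12), Bus3→Bus1 (7), Sub2→City (3).
Cut capacity = 12 + 7 + 3 = 22.

22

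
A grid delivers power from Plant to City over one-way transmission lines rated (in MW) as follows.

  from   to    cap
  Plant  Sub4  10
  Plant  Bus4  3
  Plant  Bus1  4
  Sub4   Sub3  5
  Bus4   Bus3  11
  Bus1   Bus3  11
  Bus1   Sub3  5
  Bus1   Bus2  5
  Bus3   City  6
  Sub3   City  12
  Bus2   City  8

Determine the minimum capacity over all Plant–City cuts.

Augment Plant→Sub4→Sub3→City: bottleneck 5, flow now 5.
Augment Plant→Bus4→Bus3→City: bottleneck 3, flow now 8.
Augment Plant→Bus1→Bus3→City: bottleneck 3, flow now 11.
Augment Plant→Bus1→Sub3→City: bottleneck 1, flow now 12.
No augmenting path remains; maximum flow = 12.
By max-flow min-cut, the minimum cut capacity equals the max flow.
In the residual graph, reachable from Plant: {Plant, Sub4}.
Min-cut edges: Plant→Bus4 (3), Plant→Bus1 (4), Sub4→Sub3 (5); capacity 3 + 4 + 5 = 12.

12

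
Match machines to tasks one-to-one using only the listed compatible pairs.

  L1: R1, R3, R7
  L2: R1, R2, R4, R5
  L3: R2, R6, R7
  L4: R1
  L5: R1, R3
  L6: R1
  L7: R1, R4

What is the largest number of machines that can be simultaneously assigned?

Unit-capacity flow: source→left, listed edges, right→sink; max matching = max flow.
Augmenting path L1→R1 (+1); matched 1.
Augmenting path L2→R2 (+1); matched 2.
Augmenting path L3→R6 (+1); matched 3.
Augmenting path L5→R3 (+1); matched 4.
Augmenting path L7→R4 (+1); matched 5.
Augmenting path L4→R1→L1→R7 (+1); matched 6.
No augmenting path remains; maximum matching = 6.
König certificate: {L1, L2, L3, L5, L7, R1} is a vertex cover of size 6 (every listed pair touches it), so no matching can be larger.

6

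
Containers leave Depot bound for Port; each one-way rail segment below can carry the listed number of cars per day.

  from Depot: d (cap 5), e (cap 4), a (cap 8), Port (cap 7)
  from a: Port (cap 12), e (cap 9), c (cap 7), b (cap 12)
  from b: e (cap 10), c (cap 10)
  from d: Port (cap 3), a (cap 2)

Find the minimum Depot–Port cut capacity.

20

Augment Depot→Port: bottleneck 7, flow now 7.
Augment Depot→a→Port: bottleneck 8, flow now 15.
Augment Depot→d→Port: bottleneck 3, flow now 18.
Augment Depot→d→a→Port: bottleneck 2, flow now 20.
No augmenting path remains; maximum flow = 20.
By max-flow min-cut, the minimum cut capacity equals the max flow.
In the residual graph, reachable from Depot: {Depot, e}.
Min-cut edges: Depot→a (8), Depot→d (5), Depot→Port (7); capacity 8 + 5 + 7 = 20.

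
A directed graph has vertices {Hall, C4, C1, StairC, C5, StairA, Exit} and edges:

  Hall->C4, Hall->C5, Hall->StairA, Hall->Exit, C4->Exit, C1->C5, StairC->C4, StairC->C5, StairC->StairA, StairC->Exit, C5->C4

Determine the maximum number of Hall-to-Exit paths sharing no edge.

Assign every edge capacity 1; by Menger, the answer equals the max flow.
Path Hall→Exit (+1); total 1.
Path Hall→C4→Exit (+1); total 2.
No residual Hall→Exit path; max flow = 2.
Certifying cut of size 2: {C4→Exit, Hall→Exit}.

2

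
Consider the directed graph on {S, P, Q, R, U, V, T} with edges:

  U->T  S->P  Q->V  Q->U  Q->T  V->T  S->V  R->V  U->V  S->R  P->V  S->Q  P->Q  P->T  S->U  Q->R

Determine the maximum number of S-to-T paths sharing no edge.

4

Assign every edge capacity 1; by Menger, the answer equals the max flow.
Path S→P→T (+1); total 1.
Path S→Q→T (+1); total 2.
Path S→U→T (+1); total 3.
Path S→V→T (+1); total 4.
No residual S→T path; max flow = 4.
Certifying cut of size 4: {S→P, S→Q, S→U, V→T}.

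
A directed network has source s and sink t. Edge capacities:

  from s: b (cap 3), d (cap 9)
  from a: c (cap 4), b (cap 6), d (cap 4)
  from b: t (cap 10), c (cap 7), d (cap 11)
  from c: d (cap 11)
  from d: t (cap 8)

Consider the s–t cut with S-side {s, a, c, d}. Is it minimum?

No — its capacity is 17, but the minimum cut has capacity 11.

Given cut capacity: 3 + 6 + 8 = 17.
Augment s→b→t: bottleneck 3, flow now 3.
Augment s→d→t: bottleneck 8, flow now 11.
No augmenting path remains; maximum flow = 11.
In the residual graph, reachable from s: {s, d}.
Min-cut edges: s→b (3), d→t (8); capacity 3 + 8 = 11.
Cut capacity 17 exceeds the max flow 11, so it is not minimum.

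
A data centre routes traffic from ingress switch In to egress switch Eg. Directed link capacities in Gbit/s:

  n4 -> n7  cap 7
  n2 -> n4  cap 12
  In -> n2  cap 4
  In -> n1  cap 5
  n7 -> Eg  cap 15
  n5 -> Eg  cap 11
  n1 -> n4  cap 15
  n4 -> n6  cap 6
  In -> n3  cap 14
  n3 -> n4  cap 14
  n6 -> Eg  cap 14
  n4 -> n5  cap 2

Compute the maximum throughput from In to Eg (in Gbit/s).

Augment In→n1→n4→n5→Eg: bottleneck 2, flow now 2.
Augment In→n1→n4→n6→Eg: bottleneck 3, flow now 5.
Augment In→n2→n4→n6→Eg: bottleneck 3, flow now 8.
Augment In→n2→n4→n7→Eg: bottleneck 1, flow now 9.
Augment In→n3→n4→n7→Eg: bottleneck 6, flow now 15.
No augmenting path remains; maximum flow = 15.
In the residual graph, reachable from In: {In, n1, n2, n3, n4}.
Min-cut edges: n4→n5 (2), n4→n6 (6), n4→n7 (7); capacity 2 + 6 + 7 = 15.
This cut is saturated, so no flow can exceed 15.

15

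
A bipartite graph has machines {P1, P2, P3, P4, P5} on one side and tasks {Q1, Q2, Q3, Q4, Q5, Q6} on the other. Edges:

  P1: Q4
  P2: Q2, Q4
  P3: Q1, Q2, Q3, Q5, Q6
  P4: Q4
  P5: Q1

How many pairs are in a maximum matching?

Unit-capacity flow: source→left, listed edges, right→sink; max matching = max flow.
Augmenting path P1→Q4 (+1); matched 1.
Augmenting path P2→Q2 (+1); matched 2.
Augmenting path P3→Q1 (+1); matched 3.
Augmenting path P5→Q1→P3→Q3 (+1); matched 4.
No augmenting path remains; maximum matching = 4.
König certificate: {P2, P3, P5, Q4} is a vertex cover of size 4 (every listed pair touches it), so no matching can be larger.

4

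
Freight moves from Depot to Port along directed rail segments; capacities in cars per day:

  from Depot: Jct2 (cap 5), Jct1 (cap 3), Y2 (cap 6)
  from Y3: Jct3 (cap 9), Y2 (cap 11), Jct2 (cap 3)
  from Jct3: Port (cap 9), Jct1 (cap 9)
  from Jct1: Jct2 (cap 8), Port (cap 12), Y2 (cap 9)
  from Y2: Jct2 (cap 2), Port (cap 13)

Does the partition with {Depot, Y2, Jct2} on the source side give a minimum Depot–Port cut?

Given cut capacity: 3 + 13 = 16.
Augment Depot→Jct1→Port: bottleneck 3, flow now 3.
Augment Depot→Y2→Port: bottleneck 6, flow now 9.
No augmenting path remains; maximum flow = 9.
In the residual graph, reachable from Depot: {Depot, Jct2}.
Min-cut edges: Depot→Jct1 (3), Depot→Y2 (6); capacity 3 + 6 = 9.
Cut capacity 16 exceeds the max flow 9, so it is not minimum.

No — its capacity is 16, but the minimum cut has capacity 9.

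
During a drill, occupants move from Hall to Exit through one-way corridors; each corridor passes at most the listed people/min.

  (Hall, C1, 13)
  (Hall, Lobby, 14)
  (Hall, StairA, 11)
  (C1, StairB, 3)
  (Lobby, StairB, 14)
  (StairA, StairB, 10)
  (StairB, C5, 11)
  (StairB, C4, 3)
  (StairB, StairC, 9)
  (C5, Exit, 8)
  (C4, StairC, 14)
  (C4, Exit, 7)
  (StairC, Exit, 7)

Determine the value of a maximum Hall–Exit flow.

Augment Hall→C1→StairB→C5→Exit: bottleneck 3, flow now 3.
Augment Hall→Lobby→StairB→C5→Exit: bottleneck 5, flow now 8.
Augment Hall→Lobby→StairB→C4→Exit: bottleneck 3, flow now 11.
Augment Hall→Lobby→StairB→StairC→Exit: bottleneck 6, flow now 17.
Augment Hall→StairA→StairB→StairC→Exit: bottleneck 1, flow now 18.
No augmenting path remains; maximum flow = 18.
In the residual graph, reachable from Hall: {Hall, C1, Lobby, StairA, StairB, C5, StairC}.
Min-cut edges: StairB→C4 (3), C5→Exit (8), StairC→Exit (7); capacity 3 + 8 + 7 = 18.
This cut is saturated, so no flow can exceed 18.

18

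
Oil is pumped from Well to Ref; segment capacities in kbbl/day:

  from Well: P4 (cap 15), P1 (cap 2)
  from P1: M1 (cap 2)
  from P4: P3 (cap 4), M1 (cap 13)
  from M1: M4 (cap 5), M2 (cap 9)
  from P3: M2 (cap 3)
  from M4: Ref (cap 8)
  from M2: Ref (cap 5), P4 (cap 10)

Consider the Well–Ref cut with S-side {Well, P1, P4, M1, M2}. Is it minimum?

Given cut capacity: 4 + 5 + 5 = 14.
Augment Well→P1→M1→M4→Ref: bottleneck 2, flow now 2.
Augment Well→P4→M1→M4→Ref: bottleneck 3, flow now 5.
Augment Well→P4→M1→M2→Ref: bottleneck 5, flow now 10.
No augmenting path remains; maximum flow = 10.
In the residual graph, reachable from Well: {Well, P1, P4, M1, P3, M2}.
Min-cut edges: M1→M4 (5), M2→Ref (5); capacity 5 + 5 = 10.
Cut capacity 14 exceeds the max flow 10, so it is not minimum.

No — its capacity is 14, but the minimum cut has capacity 10.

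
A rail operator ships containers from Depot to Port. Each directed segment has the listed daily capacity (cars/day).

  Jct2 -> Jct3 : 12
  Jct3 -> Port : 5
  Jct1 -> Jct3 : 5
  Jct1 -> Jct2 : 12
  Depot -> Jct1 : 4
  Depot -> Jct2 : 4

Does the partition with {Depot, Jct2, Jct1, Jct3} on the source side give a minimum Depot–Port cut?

Yes — it is a minimum cut (capacity 5).

Given cut capacity: 5 = 5.
Augment Depot→Jct2→Jct3→Port: bottleneck 4, flow now 4.
Augment Depot→Jct1→Jct3→Port: bottleneck 1, flow now 5.
No augmenting path remains; maximum flow = 5.
Cut capacity 5 equals the max flow, so it is a minimum cut.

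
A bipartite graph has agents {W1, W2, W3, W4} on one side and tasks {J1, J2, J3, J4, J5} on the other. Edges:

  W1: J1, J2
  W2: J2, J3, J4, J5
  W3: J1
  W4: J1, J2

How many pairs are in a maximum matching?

3

Unit-capacity flow: source→left, listed edges, right→sink; max matching = max flow.
Augmenting path W1→J1 (+1); matched 1.
Augmenting path W2→J2 (+1); matched 2.
Augmenting path W4→J2→W2→J3 (+1); matched 3.
No augmenting path remains; maximum matching = 3.
König certificate: {W2, J1, J2} is a vertex cover of size 3 (every listed pair touches it), so no matching can be larger.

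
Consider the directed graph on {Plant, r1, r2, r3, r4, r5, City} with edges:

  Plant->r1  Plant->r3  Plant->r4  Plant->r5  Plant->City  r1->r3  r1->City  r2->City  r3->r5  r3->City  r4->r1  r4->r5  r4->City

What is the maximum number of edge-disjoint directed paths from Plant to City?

4

Assign every edge capacity 1; by Menger, the answer equals the max flow.
Path Plant→City (+1); total 1.
Path Plant→r1→City (+1); total 2.
Path Plant→r3→City (+1); total 3.
Path Plant→r4→City (+1); total 4.
No residual Plant→City path; max flow = 4.
Certifying cut of size 4: {Plant→City, Plant→r1, Plant→r3, Plant→r4}.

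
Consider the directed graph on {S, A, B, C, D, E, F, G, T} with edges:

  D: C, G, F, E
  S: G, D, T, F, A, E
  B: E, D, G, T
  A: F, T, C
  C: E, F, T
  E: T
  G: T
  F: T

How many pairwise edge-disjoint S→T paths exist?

Assign every edge capacity 1; by Menger, the answer equals the max flow.
Path S→T (+1); total 1.
Path S→A→T (+1); total 2.
Path S→E→T (+1); total 3.
Path S→F→T (+1); total 4.
Path S→G→T (+1); total 5.
Path S→D→C→T (+1); total 6.
No residual S→T path; max flow = 6.
Certifying cut of size 6: {S→A, S→D, S→E, S→F, S→G, S→T}.

6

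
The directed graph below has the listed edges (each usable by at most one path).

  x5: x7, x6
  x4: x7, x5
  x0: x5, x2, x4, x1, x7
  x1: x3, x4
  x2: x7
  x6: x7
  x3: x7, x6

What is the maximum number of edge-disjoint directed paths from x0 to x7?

Assign every edge capacity 1; by Menger, the answer equals the max flow.
Path x0→x7 (+1); total 1.
Path x0→x2→x7 (+1); total 2.
Path x0→x4→x7 (+1); total 3.
Path x0→x5→x7 (+1); total 4.
Path x0→x1→x3→x7 (+1); total 5.
No residual x0→x7 path; max flow = 5.
Certifying cut of size 5: {x0→x1, x0→x2, x0→x4, x0→x5, x0→x7}.

5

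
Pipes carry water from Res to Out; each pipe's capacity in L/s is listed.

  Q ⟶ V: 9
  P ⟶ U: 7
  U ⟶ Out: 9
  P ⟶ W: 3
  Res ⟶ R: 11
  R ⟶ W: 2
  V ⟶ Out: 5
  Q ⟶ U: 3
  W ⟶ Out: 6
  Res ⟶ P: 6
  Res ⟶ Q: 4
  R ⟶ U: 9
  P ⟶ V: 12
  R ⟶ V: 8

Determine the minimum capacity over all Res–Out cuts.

Augment Res→P→U→Out: bottleneck 6, flow now 6.
Augment Res→Q→U→Out: bottleneck 3, flow now 9.
Augment Res→Q→V→Out: bottleneck 1, flow now 10.
Augment Res→R→V→Out: bottleneck 4, flow now 14.
Augment Res→R→W→Out: bottleneck 2, flow now 16.
Augment Res→R→U→P→W→Out: bottleneck 3, flow now 19. (uses reverse residual edge)
No augmenting path remains; maximum flow = 19.
By max-flow min-cut, the minimum cut capacity equals the max flow.
In the residual graph, reachable from Res: {Res, P, Q, R, U, V}.
Min-cut edges: P→W (3), R→W (2), U→Out (9), V→Out (5); capacity 3 + 2 + 9 + 5 = 19.

19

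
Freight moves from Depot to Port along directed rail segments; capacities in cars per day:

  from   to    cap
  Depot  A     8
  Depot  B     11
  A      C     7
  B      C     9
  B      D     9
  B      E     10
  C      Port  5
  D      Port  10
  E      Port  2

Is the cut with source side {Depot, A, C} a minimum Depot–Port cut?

Given cut capacity: 11 + 5 = 16.
Augment Depot→A→C→Port: bottleneck 5, flow now 5.
Augment Depot→B→D→Port: bottleneck 9, flow now 14.
Augment Depot→B→E→Port: bottleneck 2, flow now 16.
No augmenting path remains; maximum flow = 16.
Cut capacity 16 equals the max flow, so it is a minimum cut.

Yes — it is a minimum cut (capacity 16).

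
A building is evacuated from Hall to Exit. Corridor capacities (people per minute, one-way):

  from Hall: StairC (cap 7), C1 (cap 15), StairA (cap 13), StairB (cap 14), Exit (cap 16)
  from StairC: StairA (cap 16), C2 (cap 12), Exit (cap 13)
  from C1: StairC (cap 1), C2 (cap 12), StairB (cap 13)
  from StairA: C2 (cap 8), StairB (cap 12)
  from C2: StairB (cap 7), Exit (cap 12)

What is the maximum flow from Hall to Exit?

36

Augment Hall→Exit: bottleneck 16, flow now 16.
Augment Hall→StairC→Exit: bottleneck 7, flow now 23.
Augment Hall→C1→StairC→Exit: bottleneck 1, flow now 24.
Augment Hall→C1→C2→Exit: bottleneck 12, flow now 36.
No augmenting path remains; maximum flow = 36.
In the residual graph, reachable from Hall: {Hall, C1, StairA, C2, StairB}.
Min-cut edges: Hall→StairC (7), Hall→Exit (16), C1→StairC (1), C2→Exit (12); capacity 7 + 16 + 1 + 12 = 36.
This cut is saturated, so no flow can exceed 36.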